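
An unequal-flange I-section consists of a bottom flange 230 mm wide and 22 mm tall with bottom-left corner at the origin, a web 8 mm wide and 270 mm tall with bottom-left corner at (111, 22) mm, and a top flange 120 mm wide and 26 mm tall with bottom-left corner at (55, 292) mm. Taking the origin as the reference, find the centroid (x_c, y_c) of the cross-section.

bottom flange: A = 230 × 22 = 5060.00, centroid at (115.00, 11.00).
web: A = 8 × 270 = 2160.00, centroid at (115.00, 157.00).
top flange: A = 120 × 26 = 3120.00, centroid at (115.00, 305.00).
ΣA = 10340.00 mm², ΣAx_c = 1189100.00 mm³, ΣAy_c = 1346380.00 mm³.
x_c = 1189100.00/10340.00 = 115.00 mm; y_c = 1346380.00/10340.00 = 130.21 mm.

x_c = 115.00 mm, y_c = 130.21 mm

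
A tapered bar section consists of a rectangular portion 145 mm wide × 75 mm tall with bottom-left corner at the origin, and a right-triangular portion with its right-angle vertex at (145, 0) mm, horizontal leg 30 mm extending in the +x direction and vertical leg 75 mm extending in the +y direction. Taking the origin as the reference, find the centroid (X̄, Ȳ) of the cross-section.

Part | A | x̄ᵢ | ȳᵢ | A·x̄ᵢ | A·ȳᵢ
rectangular portion | 10875.00 | 72.50 | 37.50 | 788437.50 | 407812.50
triangular portion | 1125.00 | 155.00 | 25.00 | 174375.00 | 28125.00
Σ | 12000.00 |  |  | 962812.50 | 435937.50
X̄ = 962812.50 / 12000.00 = 80.23 mm
Ȳ = 435937.50 / 12000.00 = 36.33 mm

X̄ = 80.23 mm, Ȳ = 36.33 mm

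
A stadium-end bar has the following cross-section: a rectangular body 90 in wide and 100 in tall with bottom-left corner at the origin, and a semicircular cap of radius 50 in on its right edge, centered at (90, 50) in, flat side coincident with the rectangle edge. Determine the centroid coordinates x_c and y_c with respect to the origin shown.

rectangular body: A = 90 × 100 = 9000.00, centroid at (45.00, 50.00).
semicircular end: A = ½π·50² = 3926.99, centroid at (111.22, 50.00).
ΣA = 12926.99 in², ΣAx_c = 841762.51 in³, ΣAy_c = 646349.54 in³.
x_c = 841762.51/12926.99 = 65.12 in; y_c = 646349.54/12926.99 = 50.00 in.

x_c = 65.12 in, y_c = 50.00 in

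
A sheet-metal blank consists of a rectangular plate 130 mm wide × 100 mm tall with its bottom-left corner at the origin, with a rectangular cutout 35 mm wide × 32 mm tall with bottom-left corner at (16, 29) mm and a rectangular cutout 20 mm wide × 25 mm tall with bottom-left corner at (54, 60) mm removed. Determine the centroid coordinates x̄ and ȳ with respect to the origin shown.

x̄ = 68.14 mm, ȳ = 49.50 mm

plate: A = 130 × 100 = 13000.00, centroid at (65.00, 50.00).
hole 1: A = −(35 × 32) = -1120.00, centroid at (33.50, 45.00).
hole 2: A = −(20 × 25) = -500.00, centroid at (64.00, 72.50).
ΣA = 11380.00 mm²
ΣAx̄ = (13000.00)(65.00) + (-1120.00)(33.50) + (-500.00)(64.00) = 775480.00 mm³
ΣAȳ = (13000.00)(50.00) + (-1120.00)(45.00) + (-500.00)(72.50) = 563350.00 mm³
x̄ = 775480.00 / 11380.00 = 68.14 mm
ȳ = 563350.00 / 11380.00 = 49.50 mm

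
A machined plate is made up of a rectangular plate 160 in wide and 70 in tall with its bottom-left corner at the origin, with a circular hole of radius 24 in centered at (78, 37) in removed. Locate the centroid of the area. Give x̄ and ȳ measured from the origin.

x̄ = 80.39 in, ȳ = 34.61 in

plate: A = 160 × 70 = 11200.00, centroid at (80.00, 35.00).
hole: A = −π·24² = -1809.56, centroid at (78.00, 37.00).
ΣA = 9390.44 in², ΣAx̄ = 754854.53 in³, ΣAȳ = 325046.38 in³.
x̄ = 754854.53/9390.44 = 80.39 in; ȳ = 325046.38/9390.44 = 34.61 in.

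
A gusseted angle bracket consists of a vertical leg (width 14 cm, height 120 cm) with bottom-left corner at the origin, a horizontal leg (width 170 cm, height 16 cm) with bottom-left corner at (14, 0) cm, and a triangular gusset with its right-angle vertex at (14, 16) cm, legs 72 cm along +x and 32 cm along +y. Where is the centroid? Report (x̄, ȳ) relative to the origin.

vertical leg: A = 14 × 120 = 1680.00, centroid at (7.00, 60.00).
horizontal leg: A = 170 × 16 = 2720.00, centroid at (99.00, 8.00).
gusset: A = ½·72·32 = 1152.00, centroid at (38.00, 26.67).
ΣA = 5552.00 cm², ΣAx̄ = 324816.00 cm³, ΣAȳ = 153280.00 cm³.
x̄ = 324816.00/5552.00 = 58.50 cm; ȳ = 153280.00/5552.00 = 27.61 cm.

x̄ = 58.50 cm, ȳ = 27.61 cm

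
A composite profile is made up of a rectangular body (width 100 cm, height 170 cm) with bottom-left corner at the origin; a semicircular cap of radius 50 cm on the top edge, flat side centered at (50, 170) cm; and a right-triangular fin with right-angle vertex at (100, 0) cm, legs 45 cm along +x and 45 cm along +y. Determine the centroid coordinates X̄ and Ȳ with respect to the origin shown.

X̄ = 53.00 cm, Ȳ = 100.78 cm

rectangular body: A = 100 × 170 = 17000.00, centroid at (50.00, 85.00).
semicircular top: A = ½π·50² = 3926.99, centroid at (50.00, 191.22).
triangular fin: A = ½·45·45 = 1012.50, centroid at (115.00, 15.00).
ΣA = 21939.49 cm²
ΣAX̄ = (17000.00)(50.00) + (3926.99)(50.00) + (1012.50)(115.00) = 1162787.04 cm³
ΣAȲ = (17000.00)(85.00) + (3926.99)(191.22) + (1012.50)(15.00) = 2211109.27 cm³
X̄ = 1162787.04 / 21939.49 = 53.00 cm
Ȳ = 2211109.27 / 21939.49 = 100.78 cm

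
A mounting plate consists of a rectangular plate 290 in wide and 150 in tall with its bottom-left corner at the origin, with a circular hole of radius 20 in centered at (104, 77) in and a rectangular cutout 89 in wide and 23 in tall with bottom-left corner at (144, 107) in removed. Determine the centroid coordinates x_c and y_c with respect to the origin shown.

plate: A = 290 × 150 = 43500.00, centroid at (145.00, 75.00).
hole 1: A = −π·20² = -1256.64, centroid at (104.00, 77.00).
hole 2: A = −(89 × 23) = -2047.00, centroid at (188.50, 118.50).
ΣA = 40196.36 in², ΣAx_c = 5790950.25 in³, ΣAy_c = 2923169.45 in³.
x_c = 5790950.25/40196.36 = 144.07 in; y_c = 2923169.45/40196.36 = 72.72 in.

x_c = 144.07 in, y_c = 72.72 in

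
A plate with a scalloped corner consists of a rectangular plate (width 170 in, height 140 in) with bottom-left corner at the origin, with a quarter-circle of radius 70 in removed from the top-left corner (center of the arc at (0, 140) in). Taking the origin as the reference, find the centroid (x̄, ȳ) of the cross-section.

plate: A = 170 × 140 = 23800.00, centroid at (85.00, 70.00).
removed quarter-circle: A = −¼π·70² = -3848.45, centroid at (29.71, 110.29).
ΣA = 19951.55 in², ΣAx̄ = 1908666.67 in³, ΣAȳ = 1241550.19 in³.
x̄ = 1908666.67/19951.55 = 95.67 in; ȳ = 1241550.19/19951.55 = 62.23 in.

x̄ = 95.67 in, ȳ = 62.23 in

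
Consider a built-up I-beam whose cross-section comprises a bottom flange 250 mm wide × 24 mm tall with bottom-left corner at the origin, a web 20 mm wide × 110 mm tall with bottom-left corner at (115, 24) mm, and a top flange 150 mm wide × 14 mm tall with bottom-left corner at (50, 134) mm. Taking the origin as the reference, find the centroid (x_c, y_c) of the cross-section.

x_c = 125.00 mm, y_c = 52.61 mm

bottom flange: A = 250 × 24 = 6000.00, centroid at (125.00, 12.00).
web: A = 20 × 110 = 2200.00, centroid at (125.00, 79.00).
top flange: A = 150 × 14 = 2100.00, centroid at (125.00, 141.00).
ΣA = 10300.00 mm²
ΣAx_c = (6000.00)(125.00) + (2200.00)(125.00) + (2100.00)(125.00) = 1287500.00 mm³
ΣAy_c = (6000.00)(12.00) + (2200.00)(79.00) + (2100.00)(141.00) = 541900.00 mm³
x_c = 1287500.00 / 10300.00 = 125.00 mm
y_c = 541900.00 / 10300.00 = 52.61 mm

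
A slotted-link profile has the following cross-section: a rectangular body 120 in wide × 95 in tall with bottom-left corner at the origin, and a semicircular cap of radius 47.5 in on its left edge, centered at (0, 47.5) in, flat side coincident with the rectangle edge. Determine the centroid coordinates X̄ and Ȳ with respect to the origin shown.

X̄ = 40.99 in, Ȳ = 47.50 in

rectangular body: A = 120 × 95 = 11400.00, centroid at (60.00, 47.50).
semicircular end: A = ½π·47.5² = 3544.11, centroid at (-20.16, 47.50).
ΣA = 14944.11 in²
ΣAX̄ = (11400.00)(60.00) + (3544.11)(-20.16) = 612552.08 in³
ΣAȲ = (11400.00)(47.50) + (3544.11)(47.50) = 709845.19 in³
X̄ = 612552.08 / 14944.11 = 40.99 in
Ȳ = 709845.19 / 14944.11 = 47.50 in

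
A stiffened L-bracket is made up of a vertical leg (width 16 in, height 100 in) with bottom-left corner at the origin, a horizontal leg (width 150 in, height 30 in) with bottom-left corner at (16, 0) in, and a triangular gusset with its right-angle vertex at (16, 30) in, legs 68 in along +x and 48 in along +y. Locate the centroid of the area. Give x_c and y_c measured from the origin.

vertical leg: A = 16 × 100 = 1600.00, centroid at (8.00, 50.00).
horizontal leg: A = 150 × 30 = 4500.00, centroid at (91.00, 15.00).
gusset: A = ½·68·48 = 1632.00, centroid at (38.67, 46.00).
ΣA = 7732.00 in²
ΣAx_c = (1600.00)(8.00) + (4500.00)(91.00) + (1632.00)(38.67) = 485404.00 in³
ΣAy_c = (1600.00)(50.00) + (4500.00)(15.00) + (1632.00)(46.00) = 222572.00 in³
x_c = 485404.00 / 7732.00 = 62.78 in
y_c = 222572.00 / 7732.00 = 28.79 in

x_c = 62.78 in, y_c = 28.79 in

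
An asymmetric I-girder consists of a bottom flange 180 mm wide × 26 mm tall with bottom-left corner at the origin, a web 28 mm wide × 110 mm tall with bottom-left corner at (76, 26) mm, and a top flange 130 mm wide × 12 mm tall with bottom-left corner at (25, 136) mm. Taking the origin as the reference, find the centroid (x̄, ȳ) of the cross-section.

bottom flange: A = 180 × 26 = 4680.00, centroid at (90.00, 13.00).
web: A = 28 × 110 = 3080.00, centroid at (90.00, 81.00).
top flange: A = 130 × 12 = 1560.00, centroid at (90.00, 142.00).
ΣA = 9320.00 mm²
ΣAx̄ = (4680.00)(90.00) + (3080.00)(90.00) + (1560.00)(90.00) = 838800.00 mm³
ΣAȳ = (4680.00)(13.00) + (3080.00)(81.00) + (1560.00)(142.00) = 531840.00 mm³
x̄ = 838800.00 / 9320.00 = 90.00 mm
ȳ = 531840.00 / 9320.00 = 57.06 mm

x̄ = 90.00 mm, ȳ = 57.06 mm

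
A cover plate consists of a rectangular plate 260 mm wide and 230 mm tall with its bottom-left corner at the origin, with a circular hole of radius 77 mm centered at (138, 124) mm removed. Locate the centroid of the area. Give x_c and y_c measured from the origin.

x_c = 126.38 mm, y_c = 110.93 mm

Part | A | x̄ᵢ | ȳᵢ | A·x̄ᵢ | A·ȳᵢ
plate | 59800.00 | 130.00 | 115.00 | 7774000.00 | 6877000.00
hole | -18626.50 | 138.00 | 124.00 | -2570457.39 | -2309686.35
Σ | 41173.50 |  |  | 5203542.61 | 4567313.65
x_c = 5203542.61 / 41173.50 = 126.38 mm
y_c = 4567313.65 / 41173.50 = 110.93 mm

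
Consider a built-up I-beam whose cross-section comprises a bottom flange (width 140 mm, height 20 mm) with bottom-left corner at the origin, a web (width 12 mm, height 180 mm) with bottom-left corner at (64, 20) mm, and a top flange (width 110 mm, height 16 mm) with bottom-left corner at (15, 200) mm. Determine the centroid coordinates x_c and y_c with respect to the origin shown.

bottom flange: A = 140 × 20 = 2800.00, centroid at (70.00, 10.00).
web: A = 12 × 180 = 2160.00, centroid at (70.00, 110.00).
top flange: A = 110 × 16 = 1760.00, centroid at (70.00, 208.00).
ΣA = 6720.00 mm²
ΣAx_c = (2800.00)(70.00) + (2160.00)(70.00) + (1760.00)(70.00) = 470400.00 mm³
ΣAy_c = (2800.00)(10.00) + (2160.00)(110.00) + (1760.00)(208.00) = 631680.00 mm³
x_c = 470400.00 / 6720.00 = 70.00 mm
y_c = 631680.00 / 6720.00 = 94.00 mm

x_c = 70.00 mm, y_c = 94.00 mm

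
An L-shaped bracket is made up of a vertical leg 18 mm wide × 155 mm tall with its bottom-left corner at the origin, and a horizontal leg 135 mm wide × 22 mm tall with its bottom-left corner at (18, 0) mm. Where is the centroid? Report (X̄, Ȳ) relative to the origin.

X̄ = 48.45 mm, Ȳ = 43.21 mm

vertical leg: A = 18 × 155 = 2790.00, centroid at (9.00, 77.50).
horizontal leg: A = 135 × 22 = 2970.00, centroid at (85.50, 11.00).
ΣA = 5760.00 mm²
ΣAX̄ = (2790.00)(9.00) + (2970.00)(85.50) = 279045.00 mm³
ΣAȲ = (2790.00)(77.50) + (2970.00)(11.00) = 248895.00 mm³
X̄ = 279045.00 / 5760.00 = 48.45 mm
Ȳ = 248895.00 / 5760.00 = 43.21 mm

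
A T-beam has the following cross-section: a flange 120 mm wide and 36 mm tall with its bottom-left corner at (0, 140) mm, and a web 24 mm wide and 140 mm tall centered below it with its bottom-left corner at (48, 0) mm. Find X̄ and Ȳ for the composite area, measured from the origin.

Part | A | x̄ᵢ | ȳᵢ | A·x̄ᵢ | A·ȳᵢ
web | 3360.00 | 60.00 | 70.00 | 201600.00 | 235200.00
flange | 4320.00 | 60.00 | 158.00 | 259200.00 | 682560.00
Σ | 7680.00 |  |  | 460800.00 | 917760.00
X̄ = 460800.00 / 7680.00 = 60.00 mm
Ȳ = 917760.00 / 7680.00 = 119.50 mm

X̄ = 60.00 mm, Ȳ = 119.50 mm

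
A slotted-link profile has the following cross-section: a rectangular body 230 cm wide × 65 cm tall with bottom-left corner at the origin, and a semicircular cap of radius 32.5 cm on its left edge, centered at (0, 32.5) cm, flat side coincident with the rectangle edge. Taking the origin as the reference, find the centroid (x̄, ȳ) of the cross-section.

x̄ = 102.13 cm, ȳ = 32.50 cm

Part | A | x̄ᵢ | ȳᵢ | A·x̄ᵢ | A·ȳᵢ
rectangular body | 14950.00 | 115.00 | 32.50 | 1719250.00 | 485875.00
semicircular end | 1659.15 | -13.79 | 32.50 | -22885.42 | 53922.49
Σ | 16609.15 |  |  | 1696364.58 | 539797.49
x̄ = 1696364.58 / 16609.15 = 102.13 cm
ȳ = 539797.49 / 16609.15 = 32.50 cm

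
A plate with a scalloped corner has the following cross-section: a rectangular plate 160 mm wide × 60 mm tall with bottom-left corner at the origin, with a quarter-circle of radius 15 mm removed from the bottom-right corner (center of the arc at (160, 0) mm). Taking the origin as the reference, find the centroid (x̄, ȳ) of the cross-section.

plate: A = 160 × 60 = 9600.00, centroid at (80.00, 30.00).
removed quarter-circle: A = −¼π·15² = -176.71, centroid at (153.63, 6.37).
ΣA = 9423.29 mm²
ΣAx̄ = (9600.00)(80.00) + (-176.71)(153.63) = 740850.67 mm³
ΣAȳ = (9600.00)(30.00) + (-176.71)(6.37) = 286875.00 mm³
x̄ = 740850.67 / 9423.29 = 78.62 mm
ȳ = 286875.00 / 9423.29 = 30.44 mm

x̄ = 78.62 mm, ȳ = 30.44 mm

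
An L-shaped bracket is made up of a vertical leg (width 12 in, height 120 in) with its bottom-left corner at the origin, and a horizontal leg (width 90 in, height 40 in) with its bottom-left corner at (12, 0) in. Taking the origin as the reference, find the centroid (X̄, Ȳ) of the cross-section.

Part | A | x̄ᵢ | ȳᵢ | A·x̄ᵢ | A·ȳᵢ
vertical leg | 1440.00 | 6.00 | 60.00 | 8640.00 | 86400.00
horizontal leg | 3600.00 | 57.00 | 20.00 | 205200.00 | 72000.00
Σ | 5040.00 |  |  | 213840.00 | 158400.00
X̄ = 213840.00 / 5040.00 = 42.43 in
Ȳ = 158400.00 / 5040.00 = 31.43 in

X̄ = 42.43 in, Ȳ = 31.43 in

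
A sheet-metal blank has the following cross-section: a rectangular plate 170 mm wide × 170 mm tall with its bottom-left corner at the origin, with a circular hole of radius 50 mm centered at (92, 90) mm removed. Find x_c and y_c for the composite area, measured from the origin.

x_c = 82.39 mm, y_c = 83.13 mm

plate: A = 170 × 170 = 28900.00, centroid at (85.00, 85.00).
hole: A = −π·50² = -7853.98, centroid at (92.00, 90.00).
ΣA = 21046.02 mm², ΣAx_c = 1733933.69 mm³, ΣAy_c = 1749641.65 mm³.
x_c = 1733933.69/21046.02 = 82.39 mm; y_c = 1749641.65/21046.02 = 83.13 mm.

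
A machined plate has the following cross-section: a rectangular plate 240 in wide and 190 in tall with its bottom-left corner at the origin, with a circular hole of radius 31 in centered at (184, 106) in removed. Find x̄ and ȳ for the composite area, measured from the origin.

plate: A = 240 × 190 = 45600.00, centroid at (120.00, 95.00).
hole: A = −π·31² = -3019.07, centroid at (184.00, 106.00).
ΣA = 42580.93 in², ΣAx̄ = 4916491.02 in³, ΣAȳ = 4011978.52 in³.
x̄ = 4916491.02/42580.93 = 115.46 in; ȳ = 4011978.52/42580.93 = 94.22 in.

x̄ = 115.46 in, ȳ = 94.22 in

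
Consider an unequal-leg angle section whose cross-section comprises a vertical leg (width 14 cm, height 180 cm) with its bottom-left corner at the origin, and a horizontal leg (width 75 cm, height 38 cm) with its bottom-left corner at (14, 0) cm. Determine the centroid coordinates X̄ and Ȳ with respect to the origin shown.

X̄ = 30.62 cm, Ȳ = 52.32 cm

vertical leg: A = 14 × 180 = 2520.00, centroid at (7.00, 90.00).
horizontal leg: A = 75 × 38 = 2850.00, centroid at (51.50, 19.00).
ΣA = 5370.00 cm², ΣAX̄ = 164415.00 cm³, ΣAȲ = 280950.00 cm³.
X̄ = 164415.00/5370.00 = 30.62 cm; Ȳ = 280950.00/5370.00 = 52.32 cm.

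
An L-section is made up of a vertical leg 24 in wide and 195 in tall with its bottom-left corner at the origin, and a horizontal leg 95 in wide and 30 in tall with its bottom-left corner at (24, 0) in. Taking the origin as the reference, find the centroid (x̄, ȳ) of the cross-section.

Part | A | x̄ᵢ | ȳᵢ | A·x̄ᵢ | A·ȳᵢ
vertical leg | 4680.00 | 12.00 | 97.50 | 56160.00 | 456300.00
horizontal leg | 2850.00 | 71.50 | 15.00 | 203775.00 | 42750.00
Σ | 7530.00 |  |  | 259935.00 | 499050.00
x̄ = 259935.00 / 7530.00 = 34.52 in
ȳ = 499050.00 / 7530.00 = 66.27 in

x̄ = 34.52 in, ȳ = 66.27 in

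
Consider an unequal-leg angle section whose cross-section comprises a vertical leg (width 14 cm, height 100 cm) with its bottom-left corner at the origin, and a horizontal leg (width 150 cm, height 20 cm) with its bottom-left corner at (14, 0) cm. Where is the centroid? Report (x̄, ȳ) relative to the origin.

vertical leg: A = 14 × 100 = 1400.00, centroid at (7.00, 50.00).
horizontal leg: A = 150 × 20 = 3000.00, centroid at (89.00, 10.00).
ΣA = 4400.00 cm², ΣAx̄ = 276800.00 cm³, ΣAȳ = 100000.00 cm³.
x̄ = 276800.00/4400.00 = 62.91 cm; ȳ = 100000.00/4400.00 = 22.73 cm.

x̄ = 62.91 cm, ȳ = 22.73 cm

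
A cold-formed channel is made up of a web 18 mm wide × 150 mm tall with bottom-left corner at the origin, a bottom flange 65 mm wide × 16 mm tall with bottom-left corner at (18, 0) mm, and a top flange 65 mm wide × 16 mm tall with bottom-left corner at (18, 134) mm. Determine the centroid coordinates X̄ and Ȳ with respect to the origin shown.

X̄ = 27.06 mm, Ȳ = 75.00 mm

Part | A | x̄ᵢ | ȳᵢ | A·x̄ᵢ | A·ȳᵢ
web | 2700.00 | 9.00 | 75.00 | 24300.00 | 202500.00
bottom flange | 1040.00 | 50.50 | 8.00 | 52520.00 | 8320.00
top flange | 1040.00 | 50.50 | 142.00 | 52520.00 | 147680.00
Σ | 4780.00 |  |  | 129340.00 | 358500.00
X̄ = 129340.00 / 4780.00 = 27.06 mm
Ȳ = 358500.00 / 4780.00 = 75.00 mm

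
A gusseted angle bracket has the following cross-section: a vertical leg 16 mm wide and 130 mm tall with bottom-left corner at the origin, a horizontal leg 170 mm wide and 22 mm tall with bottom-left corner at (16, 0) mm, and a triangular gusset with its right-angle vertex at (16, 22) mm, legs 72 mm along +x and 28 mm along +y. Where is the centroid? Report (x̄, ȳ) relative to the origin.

Part | A | x̄ᵢ | ȳᵢ | A·x̄ᵢ | A·ȳᵢ
vertical leg | 2080.00 | 8.00 | 65.00 | 16640.00 | 135200.00
horizontal leg | 3740.00 | 101.00 | 11.00 | 377740.00 | 41140.00
gusset | 1008.00 | 40.00 | 31.33 | 40320.00 | 31584.00
Σ | 6828.00 |  |  | 434700.00 | 207924.00
x̄ = 434700.00 / 6828.00 = 63.66 mm
ȳ = 207924.00 / 6828.00 = 30.45 mm

x̄ = 63.66 mm, ȳ = 30.45 mm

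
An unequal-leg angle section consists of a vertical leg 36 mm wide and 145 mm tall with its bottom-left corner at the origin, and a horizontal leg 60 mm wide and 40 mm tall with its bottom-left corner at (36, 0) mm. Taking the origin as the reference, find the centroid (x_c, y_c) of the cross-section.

x_c = 33.12 mm, y_c = 55.96 mm

vertical leg: A = 36 × 145 = 5220.00, centroid at (18.00, 72.50).
horizontal leg: A = 60 × 40 = 2400.00, centroid at (66.00, 20.00).
ΣA = 7620.00 mm², ΣAx_c = 252360.00 mm³, ΣAy_c = 426450.00 mm³.
x_c = 252360.00/7620.00 = 33.12 mm; y_c = 426450.00/7620.00 = 55.96 mm.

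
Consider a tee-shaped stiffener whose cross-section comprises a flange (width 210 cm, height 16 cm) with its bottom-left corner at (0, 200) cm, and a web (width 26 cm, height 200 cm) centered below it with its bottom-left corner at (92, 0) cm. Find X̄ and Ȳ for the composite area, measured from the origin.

X̄ = 105.00 cm, Ȳ = 142.39 cm

web: A = 26 × 200 = 5200.00, centroid at (105.00, 100.00).
flange: A = 210 × 16 = 3360.00, centroid at (105.00, 208.00).
ΣA = 8560.00 cm², ΣAX̄ = 898800.00 cm³, ΣAȲ = 1218880.00 cm³.
X̄ = 898800.00/8560.00 = 105.00 cm; Ȳ = 1218880.00/8560.00 = 142.39 cm.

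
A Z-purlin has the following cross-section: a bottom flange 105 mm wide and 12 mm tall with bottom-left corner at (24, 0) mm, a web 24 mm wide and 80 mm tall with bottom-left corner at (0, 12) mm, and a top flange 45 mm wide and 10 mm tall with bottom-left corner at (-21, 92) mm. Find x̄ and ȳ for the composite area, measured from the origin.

x̄ = 33.09 mm, ȳ = 41.61 mm

bottom flange: A = 105 × 12 = 1260.00, centroid at (76.50, 6.00).
web: A = 24 × 80 = 1920.00, centroid at (12.00, 52.00).
top flange: A = 45 × 10 = 450.00, centroid at (1.50, 97.00).
ΣA = 3630.00 mm², ΣAx̄ = 120105.00 mm³, ΣAȳ = 151050.00 mm³.
x̄ = 120105.00/3630.00 = 33.09 mm; ȳ = 151050.00/3630.00 = 41.61 mm.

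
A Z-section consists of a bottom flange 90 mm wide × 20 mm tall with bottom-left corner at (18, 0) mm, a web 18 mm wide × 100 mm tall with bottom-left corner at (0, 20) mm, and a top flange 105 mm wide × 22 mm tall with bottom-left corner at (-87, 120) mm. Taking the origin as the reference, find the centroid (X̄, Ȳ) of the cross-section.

Part | A | x̄ᵢ | ȳᵢ | A·x̄ᵢ | A·ȳᵢ
bottom flange | 1800.00 | 63.00 | 10.00 | 113400.00 | 18000.00
web | 1800.00 | 9.00 | 70.00 | 16200.00 | 126000.00
top flange | 2310.00 | -34.50 | 131.00 | -79695.00 | 302610.00
Σ | 5910.00 |  |  | 49905.00 | 446610.00
X̄ = 49905.00 / 5910.00 = 8.44 mm
Ȳ = 446610.00 / 5910.00 = 75.57 mm

X̄ = 8.44 mm, Ȳ = 75.57 mm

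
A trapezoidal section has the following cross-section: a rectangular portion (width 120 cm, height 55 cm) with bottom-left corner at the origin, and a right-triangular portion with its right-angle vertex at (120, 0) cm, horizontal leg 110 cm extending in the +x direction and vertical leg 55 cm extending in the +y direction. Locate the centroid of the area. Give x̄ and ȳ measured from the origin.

Part | A | x̄ᵢ | ȳᵢ | A·x̄ᵢ | A·ȳᵢ
rectangular portion | 6600.00 | 60.00 | 27.50 | 396000.00 | 181500.00
triangular portion | 3025.00 | 156.67 | 18.33 | 473916.67 | 55458.33
Σ | 9625.00 |  |  | 869916.67 | 236958.33
x̄ = 869916.67 / 9625.00 = 90.38 cm
ȳ = 236958.33 / 9625.00 = 24.62 cm

x̄ = 90.38 cm, ȳ = 24.62 cm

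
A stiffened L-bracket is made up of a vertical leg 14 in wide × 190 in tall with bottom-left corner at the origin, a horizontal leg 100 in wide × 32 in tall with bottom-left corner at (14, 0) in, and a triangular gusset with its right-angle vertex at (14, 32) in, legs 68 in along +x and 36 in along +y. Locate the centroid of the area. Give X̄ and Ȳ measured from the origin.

Part | A | x̄ᵢ | ȳᵢ | A·x̄ᵢ | A·ȳᵢ
vertical leg | 2660.00 | 7.00 | 95.00 | 18620.00 | 252700.00
horizontal leg | 3200.00 | 64.00 | 16.00 | 204800.00 | 51200.00
gusset | 1224.00 | 36.67 | 44.00 | 44880.00 | 53856.00
Σ | 7084.00 |  |  | 268300.00 | 357756.00
X̄ = 268300.00 / 7084.00 = 37.87 in
Ȳ = 357756.00 / 7084.00 = 50.50 in

X̄ = 37.87 in, Ȳ = 50.50 in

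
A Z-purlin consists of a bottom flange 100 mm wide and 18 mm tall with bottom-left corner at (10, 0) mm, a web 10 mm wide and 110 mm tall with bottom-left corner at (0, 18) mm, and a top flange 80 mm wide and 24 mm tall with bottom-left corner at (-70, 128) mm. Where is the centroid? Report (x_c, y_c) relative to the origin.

Part | A | x̄ᵢ | ȳᵢ | A·x̄ᵢ | A·ȳᵢ
bottom flange | 1800.00 | 60.00 | 9.00 | 108000.00 | 16200.00
web | 1100.00 | 5.00 | 73.00 | 5500.00 | 80300.00
top flange | 1920.00 | -30.00 | 140.00 | -57600.00 | 268800.00
Σ | 4820.00 |  |  | 55900.00 | 365300.00
x_c = 55900.00 / 4820.00 = 11.60 mm
y_c = 365300.00 / 4820.00 = 75.79 mm

x_c = 11.60 mm, y_c = 75.79 mm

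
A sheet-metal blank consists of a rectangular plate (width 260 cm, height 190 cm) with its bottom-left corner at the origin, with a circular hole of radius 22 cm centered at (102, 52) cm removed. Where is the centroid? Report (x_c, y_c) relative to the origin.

plate: A = 260 × 190 = 49400.00, centroid at (130.00, 95.00).
hole: A = −π·22² = -1520.53, centroid at (102.00, 52.00).
ΣA = 47879.47 cm², ΣAx_c = 6266905.85 cm³, ΣAy_c = 4613932.40 cm³.
x_c = 6266905.85/47879.47 = 130.89 cm; y_c = 4613932.40/47879.47 = 96.37 cm.

x_c = 130.89 cm, y_c = 96.37 cm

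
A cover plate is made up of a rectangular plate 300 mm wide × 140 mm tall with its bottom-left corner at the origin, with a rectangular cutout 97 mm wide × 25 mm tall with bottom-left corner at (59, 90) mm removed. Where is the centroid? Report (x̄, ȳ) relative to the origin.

plate: A = 300 × 140 = 42000.00, centroid at (150.00, 70.00).
hole: A = −(97 × 25) = -2425.00, centroid at (107.50, 102.50).
ΣA = 39575.00 mm², ΣAx̄ = 6039312.50 mm³, ΣAȳ = 2691437.50 mm³.
x̄ = 6039312.50/39575.00 = 152.60 mm; ȳ = 2691437.50/39575.00 = 68.01 mm.

x̄ = 152.60 mm, ȳ = 68.01 mm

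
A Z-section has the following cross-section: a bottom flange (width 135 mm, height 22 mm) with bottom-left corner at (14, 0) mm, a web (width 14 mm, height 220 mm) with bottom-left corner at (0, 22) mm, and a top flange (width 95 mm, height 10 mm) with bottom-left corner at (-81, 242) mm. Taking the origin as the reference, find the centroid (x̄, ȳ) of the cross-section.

x̄ = 33.11 mm, ȳ = 96.27 mm

Part | A | x̄ᵢ | ȳᵢ | A·x̄ᵢ | A·ȳᵢ
bottom flange | 2970.00 | 81.50 | 11.00 | 242055.00 | 32670.00
web | 3080.00 | 7.00 | 132.00 | 21560.00 | 406560.00
top flange | 950.00 | -33.50 | 247.00 | -31825.00 | 234650.00
Σ | 7000.00 |  |  | 231790.00 | 673880.00
x̄ = 231790.00 / 7000.00 = 33.11 mm
ȳ = 673880.00 / 7000.00 = 96.27 mm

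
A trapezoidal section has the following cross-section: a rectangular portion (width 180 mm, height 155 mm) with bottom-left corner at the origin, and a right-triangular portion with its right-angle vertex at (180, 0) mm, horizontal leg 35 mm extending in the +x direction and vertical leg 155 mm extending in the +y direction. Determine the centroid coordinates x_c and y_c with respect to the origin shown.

x_c = 99.01 mm, y_c = 75.21 mm

Part | A | x̄ᵢ | ȳᵢ | A·x̄ᵢ | A·ȳᵢ
rectangular portion | 27900.00 | 90.00 | 77.50 | 2511000.00 | 2162250.00
triangular portion | 2712.50 | 191.67 | 51.67 | 519895.83 | 140145.83
Σ | 30612.50 |  |  | 3030895.83 | 2302395.83
x_c = 3030895.83 / 30612.50 = 99.01 mm
y_c = 2302395.83 / 30612.50 = 75.21 mm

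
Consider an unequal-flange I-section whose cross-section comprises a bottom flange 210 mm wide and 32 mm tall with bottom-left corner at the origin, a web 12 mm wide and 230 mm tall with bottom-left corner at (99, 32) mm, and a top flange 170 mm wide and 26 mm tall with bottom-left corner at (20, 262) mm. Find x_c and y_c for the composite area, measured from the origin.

x_c = 105.00 mm, y_c = 124.37 mm

Part | A | x̄ᵢ | ȳᵢ | A·x̄ᵢ | A·ȳᵢ
bottom flange | 6720.00 | 105.00 | 16.00 | 705600.00 | 107520.00
web | 2760.00 | 105.00 | 147.00 | 289800.00 | 405720.00
top flange | 4420.00 | 105.00 | 275.00 | 464100.00 | 1215500.00
Σ | 13900.00 |  |  | 1459500.00 | 1728740.00
x_c = 1459500.00 / 13900.00 = 105.00 mm
y_c = 1728740.00 / 13900.00 = 124.37 mm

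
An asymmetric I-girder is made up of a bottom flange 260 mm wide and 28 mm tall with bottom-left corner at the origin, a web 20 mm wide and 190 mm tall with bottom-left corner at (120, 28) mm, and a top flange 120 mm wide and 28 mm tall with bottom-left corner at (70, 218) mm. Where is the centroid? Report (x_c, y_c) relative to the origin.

x_c = 130.00 mm, y_c = 93.41 mm

bottom flange: A = 260 × 28 = 7280.00, centroid at (130.00, 14.00).
web: A = 20 × 190 = 3800.00, centroid at (130.00, 123.00).
top flange: A = 120 × 28 = 3360.00, centroid at (130.00, 232.00).
ΣA = 14440.00 mm², ΣAx_c = 1877200.00 mm³, ΣAy_c = 1348840.00 mm³.
x_c = 1877200.00/14440.00 = 130.00 mm; y_c = 1348840.00/14440.00 = 93.41 mm.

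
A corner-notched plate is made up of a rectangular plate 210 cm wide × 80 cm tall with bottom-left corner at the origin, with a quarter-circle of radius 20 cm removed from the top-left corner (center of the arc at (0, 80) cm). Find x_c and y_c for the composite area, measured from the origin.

plate: A = 210 × 80 = 16800.00, centroid at (105.00, 40.00).
removed quarter-circle: A = −¼π·20² = -314.16, centroid at (8.49, 71.51).
ΣA = 16485.84 cm²
ΣAx_c = (16800.00)(105.00) + (-314.16)(8.49) = 1761333.33 cm³
ΣAy_c = (16800.00)(40.00) + (-314.16)(71.51) = 649533.93 cm³
x_c = 1761333.33 / 16485.84 = 106.84 cm
y_c = 649533.93 / 16485.84 = 39.40 cm

x_c = 106.84 cm, y_c = 39.40 cm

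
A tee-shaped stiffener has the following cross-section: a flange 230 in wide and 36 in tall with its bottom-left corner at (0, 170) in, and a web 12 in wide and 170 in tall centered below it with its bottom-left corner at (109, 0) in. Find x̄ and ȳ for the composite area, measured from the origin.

x̄ = 115.00 in, ȳ = 167.64 in

Part | A | x̄ᵢ | ȳᵢ | A·x̄ᵢ | A·ȳᵢ
web | 2040.00 | 115.00 | 85.00 | 234600.00 | 173400.00
flange | 8280.00 | 115.00 | 188.00 | 952200.00 | 1556640.00
Σ | 10320.00 |  |  | 1186800.00 | 1730040.00
x̄ = 1186800.00 / 10320.00 = 115.00 in
ȳ = 1730040.00 / 10320.00 = 167.64 in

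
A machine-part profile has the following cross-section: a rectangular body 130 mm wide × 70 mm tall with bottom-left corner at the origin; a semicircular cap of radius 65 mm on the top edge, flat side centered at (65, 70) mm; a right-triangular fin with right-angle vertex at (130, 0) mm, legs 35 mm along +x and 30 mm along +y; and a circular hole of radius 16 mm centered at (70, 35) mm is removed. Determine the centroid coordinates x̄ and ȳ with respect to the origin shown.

rectangular body: A = 130 × 70 = 9100.00, centroid at (65.00, 35.00).
semicircular top: A = ½π·65² = 6636.61, centroid at (65.00, 97.59).
triangular fin: A = ½·35·30 = 525.00, centroid at (141.67, 10.00).
hole: A = −π·16² = -804.25, centroid at (70.00, 35.00).
ΣA = 15457.37 mm², ΣAx̄ = 1040957.60 mm³, ΣAȳ = 943247.68 mm³.
x̄ = 1040957.60/15457.37 = 67.34 mm; ȳ = 943247.68/15457.37 = 61.02 mm.

x̄ = 67.34 mm, ȳ = 61.02 mm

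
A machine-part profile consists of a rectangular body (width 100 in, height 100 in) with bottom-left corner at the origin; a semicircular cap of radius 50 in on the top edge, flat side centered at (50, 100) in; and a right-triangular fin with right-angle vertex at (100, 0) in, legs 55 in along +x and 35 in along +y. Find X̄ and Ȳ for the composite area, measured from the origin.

X̄ = 54.42 in, Ȳ = 66.31 in

rectangular body: A = 100 × 100 = 10000.00, centroid at (50.00, 50.00).
semicircular top: A = ½π·50² = 3926.99, centroid at (50.00, 121.22).
triangular fin: A = ½·55·35 = 962.50, centroid at (118.33, 11.67).
ΣA = 14889.49 in²
ΣAX̄ = (10000.00)(50.00) + (3926.99)(50.00) + (962.50)(118.33) = 810245.37 in³
ΣAȲ = (10000.00)(50.00) + (3926.99)(121.22) + (962.50)(11.67) = 987261.58 in³
X̄ = 810245.37 / 14889.49 = 54.42 in
Ȳ = 987261.58 / 14889.49 = 66.31 in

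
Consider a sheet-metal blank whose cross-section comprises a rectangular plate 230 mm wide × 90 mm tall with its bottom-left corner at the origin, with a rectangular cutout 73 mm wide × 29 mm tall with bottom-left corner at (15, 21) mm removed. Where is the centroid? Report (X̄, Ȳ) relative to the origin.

X̄ = 122.23 mm, Ȳ = 46.08 mm

plate: A = 230 × 90 = 20700.00, centroid at (115.00, 45.00).
hole: A = −(73 × 29) = -2117.00, centroid at (51.50, 35.50).
ΣA = 18583.00 mm²
ΣAX̄ = (20700.00)(115.00) + (-2117.00)(51.50) = 2271474.50 mm³
ΣAȲ = (20700.00)(45.00) + (-2117.00)(35.50) = 856346.50 mm³
X̄ = 2271474.50 / 18583.00 = 122.23 mm
Ȳ = 856346.50 / 18583.00 = 46.08 mm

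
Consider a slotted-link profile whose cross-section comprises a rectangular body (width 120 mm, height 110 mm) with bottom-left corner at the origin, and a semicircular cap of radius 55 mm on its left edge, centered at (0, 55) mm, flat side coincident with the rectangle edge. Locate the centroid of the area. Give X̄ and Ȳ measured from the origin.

X̄ = 37.94 mm, Ȳ = 55.00 mm

Part | A | x̄ᵢ | ȳᵢ | A·x̄ᵢ | A·ȳᵢ
rectangular body | 13200.00 | 60.00 | 55.00 | 792000.00 | 726000.00
semicircular end | 4751.66 | -23.34 | 55.00 | -110916.67 | 261341.24
Σ | 17951.66 |  |  | 681083.33 | 987341.24
X̄ = 681083.33 / 17951.66 = 37.94 mm
Ȳ = 987341.24 / 17951.66 = 55.00 mm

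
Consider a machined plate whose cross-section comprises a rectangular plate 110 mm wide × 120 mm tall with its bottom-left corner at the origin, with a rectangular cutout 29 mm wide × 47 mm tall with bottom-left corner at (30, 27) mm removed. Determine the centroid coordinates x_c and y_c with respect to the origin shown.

x_c = 56.21 mm, y_c = 61.09 mm

Part | A | x̄ᵢ | ȳᵢ | A·x̄ᵢ | A·ȳᵢ
plate | 13200.00 | 55.00 | 60.00 | 726000.00 | 792000.00
hole | -1363.00 | 44.50 | 50.50 | -60653.50 | -68831.50
Σ | 11837.00 |  |  | 665346.50 | 723168.50
x_c = 665346.50 / 11837.00 = 56.21 mm
y_c = 723168.50 / 11837.00 = 61.09 mm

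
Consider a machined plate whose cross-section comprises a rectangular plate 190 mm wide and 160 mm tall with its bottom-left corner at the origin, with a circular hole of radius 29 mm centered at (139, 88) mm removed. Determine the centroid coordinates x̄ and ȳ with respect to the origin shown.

x̄ = 90.81 mm, ȳ = 79.24 mm

Part | A | x̄ᵢ | ȳᵢ | A·x̄ᵢ | A·ȳᵢ
plate | 30400.00 | 95.00 | 80.00 | 2888000.00 | 2432000.00
hole | -2642.08 | 139.00 | 88.00 | -367249.04 | -232502.99
Σ | 27757.92 |  |  | 2520750.96 | 2199497.01
x̄ = 2520750.96 / 27757.92 = 90.81 mm
ȳ = 2199497.01 / 27757.92 = 79.24 mm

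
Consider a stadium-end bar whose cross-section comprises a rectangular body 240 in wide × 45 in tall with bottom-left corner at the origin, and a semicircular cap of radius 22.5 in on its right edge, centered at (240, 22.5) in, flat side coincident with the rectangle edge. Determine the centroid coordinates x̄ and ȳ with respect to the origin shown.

Part | A | x̄ᵢ | ȳᵢ | A·x̄ᵢ | A·ȳᵢ
rectangular body | 10800.00 | 120.00 | 22.50 | 1296000.00 | 243000.00
semicircular end | 795.22 | 249.55 | 22.50 | 198445.50 | 17892.35
Σ | 11595.22 |  |  | 1494445.50 | 260892.35
x̄ = 1494445.50 / 11595.22 = 128.88 in
ȳ = 260892.35 / 11595.22 = 22.50 in

x̄ = 128.88 in, ȳ = 22.50 in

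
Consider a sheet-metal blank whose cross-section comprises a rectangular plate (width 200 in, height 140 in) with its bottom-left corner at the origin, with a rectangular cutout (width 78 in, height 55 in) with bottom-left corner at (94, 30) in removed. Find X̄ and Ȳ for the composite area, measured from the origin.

Part | A | x̄ᵢ | ȳᵢ | A·x̄ᵢ | A·ȳᵢ
plate | 28000.00 | 100.00 | 70.00 | 2800000.00 | 1960000.00
hole | -4290.00 | 133.00 | 57.50 | -570570.00 | -246675.00
Σ | 23710.00 |  |  | 2229430.00 | 1713325.00
X̄ = 2229430.00 / 23710.00 = 94.03 in
Ȳ = 1713325.00 / 23710.00 = 72.26 in

X̄ = 94.03 in, Ȳ = 72.26 in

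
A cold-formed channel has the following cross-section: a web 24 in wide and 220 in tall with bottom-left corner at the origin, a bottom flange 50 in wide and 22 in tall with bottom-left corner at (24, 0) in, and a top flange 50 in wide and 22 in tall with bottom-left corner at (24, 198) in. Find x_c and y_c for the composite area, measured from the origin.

x_c = 22.88 in, y_c = 110.00 in

Part | A | x̄ᵢ | ȳᵢ | A·x̄ᵢ | A·ȳᵢ
web | 5280.00 | 12.00 | 110.00 | 63360.00 | 580800.00
bottom flange | 1100.00 | 49.00 | 11.00 | 53900.00 | 12100.00
top flange | 1100.00 | 49.00 | 209.00 | 53900.00 | 229900.00
Σ | 7480.00 |  |  | 171160.00 | 822800.00
x_c = 171160.00 / 7480.00 = 22.88 in
y_c = 822800.00 / 7480.00 = 110.00 in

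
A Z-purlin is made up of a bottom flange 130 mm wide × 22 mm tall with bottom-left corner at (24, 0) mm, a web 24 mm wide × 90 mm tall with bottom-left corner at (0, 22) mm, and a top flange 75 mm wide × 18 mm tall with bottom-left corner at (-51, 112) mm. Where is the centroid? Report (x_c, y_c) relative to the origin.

x_c = 41.17 mm, y_c = 53.30 mm

bottom flange: A = 130 × 22 = 2860.00, centroid at (89.00, 11.00).
web: A = 24 × 90 = 2160.00, centroid at (12.00, 67.00).
top flange: A = 75 × 18 = 1350.00, centroid at (-13.50, 121.00).
ΣA = 6370.00 mm²
ΣAx_c = (2860.00)(89.00) + (2160.00)(12.00) + (1350.00)(-13.50) = 262235.00 mm³
ΣAy_c = (2860.00)(11.00) + (2160.00)(67.00) + (1350.00)(121.00) = 339530.00 mm³
x_c = 262235.00 / 6370.00 = 41.17 mm
y_c = 339530.00 / 6370.00 = 53.30 mm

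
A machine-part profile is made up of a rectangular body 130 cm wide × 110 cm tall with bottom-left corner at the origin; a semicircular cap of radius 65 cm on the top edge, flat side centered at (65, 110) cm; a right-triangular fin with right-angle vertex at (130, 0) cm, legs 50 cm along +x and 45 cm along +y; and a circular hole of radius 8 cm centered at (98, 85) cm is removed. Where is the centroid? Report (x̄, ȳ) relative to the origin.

rectangular body: A = 130 × 110 = 14300.00, centroid at (65.00, 55.00).
semicircular top: A = ½π·65² = 6636.61, centroid at (65.00, 137.59).
triangular fin: A = ½·50·45 = 1125.00, centroid at (146.67, 15.00).
hole: A = −π·8² = -201.06, centroid at (98.00, 85.00).
ΣA = 21860.55 cm²
ΣAx̄ = (14300.00)(65.00) + (6636.61)(65.00) + (1125.00)(146.67) + (-201.06)(98.00) = 1506175.87 cm³
ΣAȳ = (14300.00)(55.00) + (6636.61)(137.59) + (1125.00)(15.00) + (-201.06)(85.00) = 1699395.66 cm³
x̄ = 1506175.87 / 21860.55 = 68.90 cm
ȳ = 1699395.66 / 21860.55 = 77.74 cm

x̄ = 68.90 cm, ȳ = 77.74 cm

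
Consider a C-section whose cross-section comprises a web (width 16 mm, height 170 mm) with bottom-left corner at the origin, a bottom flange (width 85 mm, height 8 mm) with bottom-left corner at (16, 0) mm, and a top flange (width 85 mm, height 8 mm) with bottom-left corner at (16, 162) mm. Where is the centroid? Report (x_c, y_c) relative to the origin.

x_c = 24.83 mm, y_c = 85.00 mm

Part | A | x̄ᵢ | ȳᵢ | A·x̄ᵢ | A·ȳᵢ
web | 2720.00 | 8.00 | 85.00 | 21760.00 | 231200.00
bottom flange | 680.00 | 58.50 | 4.00 | 39780.00 | 2720.00
top flange | 680.00 | 58.50 | 166.00 | 39780.00 | 112880.00
Σ | 4080.00 |  |  | 101320.00 | 346800.00
x_c = 101320.00 / 4080.00 = 24.83 mm
y_c = 346800.00 / 4080.00 = 85.00 mm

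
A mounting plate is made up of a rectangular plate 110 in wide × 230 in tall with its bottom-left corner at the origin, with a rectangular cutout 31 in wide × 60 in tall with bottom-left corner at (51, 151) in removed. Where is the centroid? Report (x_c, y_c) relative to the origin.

plate: A = 110 × 230 = 25300.00, centroid at (55.00, 115.00).
hole: A = −(31 × 60) = -1860.00, centroid at (66.50, 181.00).
ΣA = 23440.00 in², ΣAx_c = 1267810.00 in³, ΣAy_c = 2572840.00 in³.
x_c = 1267810.00/23440.00 = 54.09 in; y_c = 2572840.00/23440.00 = 109.76 in.

x_c = 54.09 in, y_c = 109.76 in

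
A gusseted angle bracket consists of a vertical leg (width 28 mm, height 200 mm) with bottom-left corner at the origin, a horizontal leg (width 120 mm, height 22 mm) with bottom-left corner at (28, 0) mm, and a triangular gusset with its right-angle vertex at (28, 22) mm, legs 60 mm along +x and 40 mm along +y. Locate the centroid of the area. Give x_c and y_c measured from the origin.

x_c = 39.02 mm, y_c = 66.89 mm

vertical leg: A = 28 × 200 = 5600.00, centroid at (14.00, 100.00).
horizontal leg: A = 120 × 22 = 2640.00, centroid at (88.00, 11.00).
gusset: A = ½·60·40 = 1200.00, centroid at (48.00, 35.33).
ΣA = 9440.00 mm², ΣAx_c = 368320.00 mm³, ΣAy_c = 631440.00 mm³.
x_c = 368320.00/9440.00 = 39.02 mm; y_c = 631440.00/9440.00 = 66.89 mm.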